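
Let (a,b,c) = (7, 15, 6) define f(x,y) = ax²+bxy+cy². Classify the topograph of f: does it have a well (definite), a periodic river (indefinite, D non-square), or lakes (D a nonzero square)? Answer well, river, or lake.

D = b²−4ac = 15² − 4·7·6 = 57
D > 0 non-square ⇒ indefinite ⇒ periodic river

river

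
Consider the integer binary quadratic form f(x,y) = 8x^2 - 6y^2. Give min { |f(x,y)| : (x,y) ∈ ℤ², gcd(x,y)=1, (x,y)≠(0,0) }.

descent: ρ → (-6,12,2)  [lands on river]
river: ρ → (2,12,-6)
closes: descent 1, river 2
min |a| on river = 2

2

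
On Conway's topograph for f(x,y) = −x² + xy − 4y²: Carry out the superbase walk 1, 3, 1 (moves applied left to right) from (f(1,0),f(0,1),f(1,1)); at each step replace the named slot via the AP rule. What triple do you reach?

start (-1,-4,-4) = (f(1,0),f(0,1),f(1,1))
replace slot 1: 2·((-4)+(-4)) − (-1) = -15 → (-15,-4,-4)
replace slot 3: 2·((-15)+(-4)) − (-4) = -34 → (-15,-4,-34)
replace slot 1: 2·((-4)+(-34)) − (-15) = -61 → (-61,-4,-34)

-61,-4,-34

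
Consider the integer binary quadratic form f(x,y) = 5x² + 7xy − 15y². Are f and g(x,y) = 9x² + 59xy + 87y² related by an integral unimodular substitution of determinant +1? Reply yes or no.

D₁ = 349, D₂ = 349
river cycle of f (length 18): (5, 17, -3), (-3, 13, 15), (15, 17, -1), (-1, 17, 15), (15, 13, -3), (-3, 17, 5), (5, 13, -9), (-9, 5, 9), (9, 13, -5), (-5, 17, 3), … (8 more)
river cycle of g (length 18): (9, 5, -9), (-9, 13, 5), (5, 17, -3), (-3, 13, 15), (15, 17, -1), (-1, 17, 15), (15, 13, -3), (-3, 17, 5), (5, 13, -9), (-9, 5, 9), … (8 more)
cycles coincide ⇒ equivalent

yes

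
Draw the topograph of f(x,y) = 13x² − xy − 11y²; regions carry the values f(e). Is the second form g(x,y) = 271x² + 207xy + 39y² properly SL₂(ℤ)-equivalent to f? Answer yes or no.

D₁ = 573, D₂ = 573
river cycle of f (length 4): (-11, 23, 1), (1, 23, -11), (-11, 21, 3), (3, 21, -11)
river cycle of g (length 4): (1, 23, -11), (-11, 21, 3), (3, 21, -11), (-11, 23, 1)
cycles coincide ⇒ equivalent

yes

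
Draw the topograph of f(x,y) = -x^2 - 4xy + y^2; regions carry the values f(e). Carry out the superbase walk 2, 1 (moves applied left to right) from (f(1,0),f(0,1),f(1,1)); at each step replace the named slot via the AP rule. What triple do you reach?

start (-1,1,-4) = (f(1,0),f(0,1),f(1,1))
replace slot 2: 2·((-1)+(-4)) − 1 = -11 → (-1,-11,-4)
replace slot 1: 2·((-11)+(-4)) − (-1) = -29 → (-29,-11,-4)

-29,-11,-4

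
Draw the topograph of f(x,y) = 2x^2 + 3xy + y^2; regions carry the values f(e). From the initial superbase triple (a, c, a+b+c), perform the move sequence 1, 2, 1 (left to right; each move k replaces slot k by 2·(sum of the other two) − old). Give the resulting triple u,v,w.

start (2,1,6) = (f(1,0),f(0,1),f(1,1))
replace slot 1: 2·(1+6) − 2 = 12 → (12,1,6)
replace slot 2: 2·(12+6) − 1 = 35 → (12,35,6)
replace slot 1: 2·(35+6) − 12 = 70 → (70,35,6)

70,35,6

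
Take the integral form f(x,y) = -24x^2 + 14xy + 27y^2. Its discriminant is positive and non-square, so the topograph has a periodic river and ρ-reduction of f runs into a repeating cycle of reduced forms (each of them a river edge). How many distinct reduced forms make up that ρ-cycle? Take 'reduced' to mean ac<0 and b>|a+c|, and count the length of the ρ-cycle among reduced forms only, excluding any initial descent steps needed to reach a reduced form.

D = 2788, ⌊√D⌋ = 52
river: ρ → (27,40,-11)
river: ρ → (-11,48,11)
river: ρ → (11,40,-27)
river: ρ → (-27,14,24)
river: ρ → (24,34,-17)
river: ρ → (-17,34,24)
river: ρ → (24,14,-27)
river: ρ → (-27,40,11)
river: ρ → (11,48,-11)
river: ρ → (-11,40,27)
river: ρ → (27,14,-24)
river: ρ → (-24,34,17)
river: ρ → (17,34,-24)
river: ρ → (-24,14,27)
ρ-cycle length = 14 (tail of 0 descent steps not counted)

14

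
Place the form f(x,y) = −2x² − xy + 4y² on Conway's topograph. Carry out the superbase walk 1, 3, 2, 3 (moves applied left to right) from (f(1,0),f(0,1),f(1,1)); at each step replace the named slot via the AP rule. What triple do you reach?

start (-2,4,1) = (f(1,0),f(0,1),f(1,1))
replace slot 1: 2·(4+1) − (-2) = 12 → (12,4,1)
replace slot 3: 2·(12+4) − 1 = 31 → (12,4,31)
replace slot 2: 2·(12+31) − 4 = 82 → (12,82,31)
replace slot 3: 2·(12+82) − 31 = 157 → (12,82,157)

12,82,157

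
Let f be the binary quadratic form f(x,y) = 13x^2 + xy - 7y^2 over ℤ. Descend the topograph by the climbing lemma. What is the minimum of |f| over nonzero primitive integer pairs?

descent: ρ → (-7,13,7)  [lands on river]
river: ρ → (7,15,-5)
river: ρ → (-5,15,7)
river: ρ → (7,13,-7)
river: ρ → (-7,15,5)
river: ρ → (5,15,-7)
closes: descent 1, river 6
min |a| on river = 5

5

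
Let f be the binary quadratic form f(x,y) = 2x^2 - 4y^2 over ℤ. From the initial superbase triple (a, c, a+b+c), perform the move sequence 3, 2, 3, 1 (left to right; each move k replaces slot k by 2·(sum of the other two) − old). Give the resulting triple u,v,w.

start (2,-4,-2) = (f(1,0),f(0,1),f(1,1))
replace slot 3: 2·(2+(-4)) − (-2) = -2 → (2,-4,-2)
replace slot 2: 2·(2+(-2)) − (-4) = 4 → (2,4,-2)
replace slot 3: 2·(2+4) − (-2) = 14 → (2,4,14)
replace slot 1: 2·(4+14) − 2 = 34 → (34,4,14)

34,4,14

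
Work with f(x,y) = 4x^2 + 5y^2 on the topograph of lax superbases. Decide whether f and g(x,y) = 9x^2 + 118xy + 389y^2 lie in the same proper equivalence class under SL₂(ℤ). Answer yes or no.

D₁ = -80, D₂ = -80
f: reduced (well bottom): (4,0,5) with a≤c, −a<b≤a
g: translate: b→-8 (≡118 mod 18), so (9,118,389)→(9,-8,4)
g: flip: (9,-8,4)→(4,8,9)
g: translate: b→0 (≡8 mod 8), so (4,8,9)→(4,0,5)
g: reduced (well bottom): (4,0,5) with a≤c, −a<b≤a
reduced forms (4, 0, 5) vs (4, 0, 5) ⇒ equivalent

yes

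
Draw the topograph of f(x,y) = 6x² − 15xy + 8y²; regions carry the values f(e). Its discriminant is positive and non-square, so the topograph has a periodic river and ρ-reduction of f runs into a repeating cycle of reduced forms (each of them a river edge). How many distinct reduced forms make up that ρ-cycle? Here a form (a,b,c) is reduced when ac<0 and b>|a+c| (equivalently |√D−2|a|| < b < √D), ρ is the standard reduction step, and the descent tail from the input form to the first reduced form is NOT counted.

D = 33, ⌊√D⌋ = 5
descent: ρ → (8,-1,-1)
descent: ρ → (-1,5,2)  [lands on river]
river: ρ → (2,3,-3)
river: ρ → (-3,3,2)
river: ρ → (2,5,-1)
ρ-cycle length = 4 (tail of 2 descent steps not counted)

4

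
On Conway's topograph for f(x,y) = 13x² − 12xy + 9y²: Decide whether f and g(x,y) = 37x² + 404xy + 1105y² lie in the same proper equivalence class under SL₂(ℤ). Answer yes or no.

D₁ = -324, D₂ = -324
f: flip: (13,-12,9)→(9,12,13)
f: translate: b→-6 (≡12 mod 18), so (9,12,13)→(9,-6,10)
f: reduced (well bottom): (9,-6,10) with a≤c, −a<b≤a
g: translate: b→34 (≡404 mod 74), so (37,404,1105)→(37,34,10)
g: flip: (37,34,10)→(10,-34,37)
g: translate: b→6 (≡-34 mod 20), so (10,-34,37)→(10,6,9)
g: flip: (10,6,9)→(9,-6,10)
g: reduced (well bottom): (9,-6,10) with a≤c, −a<b≤a
reduced forms (9, -6, 10) vs (9, -6, 10) ⇒ equivalent

yes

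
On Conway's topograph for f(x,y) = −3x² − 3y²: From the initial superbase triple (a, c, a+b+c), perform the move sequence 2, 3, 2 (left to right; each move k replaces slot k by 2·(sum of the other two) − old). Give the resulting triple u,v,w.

start (-3,-3,-6) = (f(1,0),f(0,1),f(1,1))
replace slot 2: 2·((-3)+(-6)) − (-3) = -15 → (-3,-15,-6)
replace slot 3: 2·((-3)+(-15)) − (-6) = -30 → (-3,-15,-30)
replace slot 2: 2·((-3)+(-30)) − (-15) = -51 → (-3,-51,-30)

-3,-51,-30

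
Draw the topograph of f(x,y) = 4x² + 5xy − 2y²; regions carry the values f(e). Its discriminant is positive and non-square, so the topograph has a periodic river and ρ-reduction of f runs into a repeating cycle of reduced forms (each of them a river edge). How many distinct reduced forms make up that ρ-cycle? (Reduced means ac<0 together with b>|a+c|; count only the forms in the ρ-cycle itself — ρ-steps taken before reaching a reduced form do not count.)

D = 57, ⌊√D⌋ = 7
river: ρ → (-2,7,1)
river: ρ → (1,7,-2)
river: ρ → (-2,5,4)
river: ρ → (4,3,-3)
river: ρ → (-3,3,4)
river: ρ → (4,5,-2)
ρ-cycle length = 6 (tail of 0 descent steps not counted)

6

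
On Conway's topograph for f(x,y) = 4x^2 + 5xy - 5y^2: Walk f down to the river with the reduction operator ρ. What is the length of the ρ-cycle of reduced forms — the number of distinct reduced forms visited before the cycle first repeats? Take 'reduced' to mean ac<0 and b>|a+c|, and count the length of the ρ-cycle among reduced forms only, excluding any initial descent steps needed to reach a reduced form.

D = 105, ⌊√D⌋ = 10
river: ρ → (-5,5,4)
river: ρ → (4,3,-6)
river: ρ → (-6,9,1)
river: ρ → (1,9,-6)
river: ρ → (-6,3,4)
river: ρ → (4,5,-5)
ρ-cycle length = 6 (tail of 0 descent steps not counted)

6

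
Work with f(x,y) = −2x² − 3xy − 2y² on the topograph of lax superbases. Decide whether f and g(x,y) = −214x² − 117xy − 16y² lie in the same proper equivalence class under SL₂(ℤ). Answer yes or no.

D₁ = -7, D₂ = -7
f is negative-definite; reduce −f:
−f: translate: b→-1 (≡3 mod 4), so (2,3,2)→(2,-1,1)
−f: flip: (2,-1,1)→(1,1,2)
−f: reduced (well bottom): (1,1,2) with a≤c, −a<b≤a
flip sign back: reduced form of f is (-1,-1,-2)
g is negative-definite; reduce −g:
−g: flip: (214,117,16)→(16,-117,214)
−g: translate: b→11 (≡-117 mod 32), so (16,-117,214)→(16,11,2)
−g: flip: (16,11,2)→(2,-11,16)
−g: translate: b→1 (≡-11 mod 4), so (2,-11,16)→(2,1,1)
−g: flip: (2,1,1)→(1,-1,2)
−g: translate: b→1 (≡-1 mod 2), so (1,-1,2)→(1,1,2)
−g: reduced (well bottom): (1,1,2) with a≤c, −a<b≤a
flip sign back: reduced form of g is (-1,-1,-2)
reduced forms (-1, -1, -2) vs (-1, -1, -2) ⇒ equivalent

yes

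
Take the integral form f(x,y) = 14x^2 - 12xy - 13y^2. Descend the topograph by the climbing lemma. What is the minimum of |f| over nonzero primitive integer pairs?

descent: ρ → (-13,12,14)  [lands on river]
river: ρ → (14,16,-11)
river: ρ → (-11,28,2)
river: ρ → (2,28,-11)
river: ρ → (-11,16,14)
river: ρ → (14,12,-13)
river: ρ → (-13,14,13)
river: ρ → (13,12,-14)
river: ρ → (-14,16,11)
river: ρ → (11,28,-2)
river: ρ → (-2,28,11)
river: ρ → (11,16,-14)
river: ρ → (-14,12,13)
river: ρ → (13,14,-13)
closes: descent 1, river 14
min |a| on river = 2

2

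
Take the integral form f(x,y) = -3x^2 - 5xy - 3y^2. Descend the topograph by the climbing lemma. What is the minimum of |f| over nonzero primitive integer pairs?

translate: b→-1 (≡5 mod 6), so (3,5,3)→(3,-1,1)
flip: (3,-1,1)→(1,1,3)
reduced (well bottom): (1,1,3) with a≤c, −a<b≤a
well minimum |f| = |-1| = 1 (negative-definite)

1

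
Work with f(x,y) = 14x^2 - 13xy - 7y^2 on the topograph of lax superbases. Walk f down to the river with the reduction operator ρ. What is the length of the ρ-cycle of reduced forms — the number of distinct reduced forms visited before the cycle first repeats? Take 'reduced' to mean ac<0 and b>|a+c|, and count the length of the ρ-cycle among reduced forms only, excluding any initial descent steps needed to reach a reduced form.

D = 561, ⌊√D⌋ = 23
descent: ρ → (-7,13,14)  [lands on river]
river: ρ → (14,15,-6)
river: ρ → (-6,21,5)
river: ρ → (5,19,-10)
river: ρ → (-10,21,3)
river: ρ → (3,21,-10)
river: ρ → (-10,19,5)
river: ρ → (5,21,-6)
river: ρ → (-6,15,14)
river: ρ → (14,13,-7)
river: ρ → (-7,15,12)
river: ρ → (12,9,-10)
river: ρ → (-10,11,11)
river: ρ → (11,11,-10)
river: ρ → (-10,9,12)
river: ρ → (12,15,-7)
ρ-cycle length = 16 (tail of 1 descent step not counted)

16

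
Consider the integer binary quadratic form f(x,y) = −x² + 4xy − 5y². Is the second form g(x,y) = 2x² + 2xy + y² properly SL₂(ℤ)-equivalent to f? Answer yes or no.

D₁ = -4, D₂ = -4
f is negative-definite; reduce −f:
−f: translate: b→0 (≡-4 mod 2), so (1,-4,5)→(1,0,1)
−f: reduced (well bottom): (1,0,1) with a≤c, −a<b≤a
flip sign back: reduced form of f is (-1,0,-1)
g: flip: (2,2,1)→(1,-2,2)
g: translate: b→0 (≡-2 mod 2), so (1,-2,2)→(1,0,1)
g: reduced (well bottom): (1,0,1) with a≤c, −a<b≤a
reduced forms (-1, 0, -1) vs (1, 0, 1) ⇒ inequivalent

no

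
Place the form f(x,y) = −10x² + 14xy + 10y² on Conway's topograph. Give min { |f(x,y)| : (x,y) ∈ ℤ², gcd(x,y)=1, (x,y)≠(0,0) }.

river: ρ → (10,6,-14)
river: ρ → (-14,22,2)
river: ρ → (2,22,-14)
river: ρ → (-14,6,10)
river: ρ → (10,14,-10)
river: ρ → (-10,6,14)
river: ρ → (14,22,-2)
river: ρ → (-2,22,14)
river: ρ → (14,6,-10)
river: ρ → (-10,14,10)
closes: descent 0, river 10
min |a| on river = 2

2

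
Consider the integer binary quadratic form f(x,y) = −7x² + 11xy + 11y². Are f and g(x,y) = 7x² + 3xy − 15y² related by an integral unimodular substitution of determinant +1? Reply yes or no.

D₁ = 429, D₂ = 429
river cycle of f (length 6): (11, 11, -7), (-7, 17, 5), (5, 13, -13), (-13, 13, 5), (5, 17, -7), (-7, 11, 11)
river cycle of g (length 6): (7, 17, -5), (-5, 13, 13), (13, 13, -5), (-5, 17, 7), (7, 11, -11), (-11, 11, 7)
cycles differ ⇒ inequivalent

no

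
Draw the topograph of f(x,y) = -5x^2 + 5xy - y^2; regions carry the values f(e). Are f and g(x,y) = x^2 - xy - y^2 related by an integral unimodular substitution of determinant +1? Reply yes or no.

D₁ = 5, D₂ = 5
river cycle of f (length 2): (-1, 1, 1), (1, 1, -1)
river cycle of g (length 2): (-1, 1, 1), (1, 1, -1)
cycles coincide ⇒ equivalent

yes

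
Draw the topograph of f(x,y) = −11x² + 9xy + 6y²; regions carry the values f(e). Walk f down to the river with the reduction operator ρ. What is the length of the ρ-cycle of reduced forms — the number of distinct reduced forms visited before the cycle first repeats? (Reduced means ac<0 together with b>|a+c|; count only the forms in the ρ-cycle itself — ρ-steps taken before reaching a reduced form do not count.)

D = 345, ⌊√D⌋ = 18
river: ρ → (6,15,-5)
river: ρ → (-5,15,6)
river: ρ → (6,9,-11)
river: ρ → (-11,13,4)
river: ρ → (4,11,-14)
river: ρ → (-14,17,1)
river: ρ → (1,17,-14)
river: ρ → (-14,11,4)
river: ρ → (4,13,-11)
river: ρ → (-11,9,6)
ρ-cycle length = 10 (tail of 0 descent steps not counted)

10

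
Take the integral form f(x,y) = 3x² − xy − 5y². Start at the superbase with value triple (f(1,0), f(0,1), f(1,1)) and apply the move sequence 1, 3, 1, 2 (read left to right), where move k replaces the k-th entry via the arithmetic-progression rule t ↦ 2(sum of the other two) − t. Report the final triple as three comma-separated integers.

start (3,-5,-3) = (f(1,0),f(0,1),f(1,1))
replace slot 1: 2·((-5)+(-3)) − 3 = -19 → (-19,-5,-3)
replace slot 3: 2·((-19)+(-5)) − (-3) = -45 → (-19,-5,-45)
replace slot 1: 2·((-5)+(-45)) − (-19) = -81 → (-81,-5,-45)
replace slot 2: 2·((-81)+(-45)) − (-5) = -247 → (-81,-247,-45)

-81,-247,-45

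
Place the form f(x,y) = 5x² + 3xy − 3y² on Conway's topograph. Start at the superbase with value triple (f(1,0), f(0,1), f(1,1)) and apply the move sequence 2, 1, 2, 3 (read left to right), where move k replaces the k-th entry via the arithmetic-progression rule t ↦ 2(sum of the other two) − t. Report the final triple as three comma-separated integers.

start (5,-3,5) = (f(1,0),f(0,1),f(1,1))
replace slot 2: 2·(5+5) − (-3) = 23 → (5,23,5)
replace slot 1: 2·(23+5) − 5 = 51 → (51,23,5)
replace slot 2: 2·(51+5) − 23 = 89 → (51,89,5)
replace slot 3: 2·(51+89) − 5 = 275 → (51,89,275)

51,89,275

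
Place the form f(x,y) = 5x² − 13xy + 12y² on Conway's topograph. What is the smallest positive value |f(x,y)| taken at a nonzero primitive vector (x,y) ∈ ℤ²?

translate: b→-3 (≡-13 mod 10), so (5,-13,12)→(5,-3,4)
flip: (5,-3,4)→(4,3,5)
reduced (well bottom): (4,3,5) with a≤c, −a<b≤a
well minimum = a = 4

4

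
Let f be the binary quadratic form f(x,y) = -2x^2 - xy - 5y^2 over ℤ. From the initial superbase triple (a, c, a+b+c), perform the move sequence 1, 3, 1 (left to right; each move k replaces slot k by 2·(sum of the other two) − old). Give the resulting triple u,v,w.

start (-2,-5,-8) = (f(1,0),f(0,1),f(1,1))
replace slot 1: 2·((-5)+(-8)) − (-2) = -24 → (-24,-5,-8)
replace slot 3: 2·((-24)+(-5)) − (-8) = -50 → (-24,-5,-50)
replace slot 1: 2·((-5)+(-50)) − (-24) = -86 → (-86,-5,-50)

-86,-5,-50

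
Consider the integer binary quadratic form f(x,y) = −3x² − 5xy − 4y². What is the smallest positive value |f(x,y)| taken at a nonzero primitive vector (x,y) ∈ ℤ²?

translate: b→-1 (≡5 mod 6), so (3,5,4)→(3,-1,2)
flip: (3,-1,2)→(2,1,3)
reduced (well bottom): (2,1,3) with a≤c, −a<b≤a
well minimum |f| = |-2| = 2 (negative-definite)

2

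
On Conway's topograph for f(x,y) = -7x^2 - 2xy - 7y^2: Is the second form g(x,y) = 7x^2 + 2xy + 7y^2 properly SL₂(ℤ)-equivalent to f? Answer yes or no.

D₁ = -192, D₂ = -192
f is negative-definite; reduce −f:
−f: reduced (well bottom): (7,2,7) with a≤c, −a<b≤a
flip sign back: reduced form of f is (-7,-2,-7)
g: reduced (well bottom): (7,2,7) with a≤c, −a<b≤a
reduced forms (-7, -2, -7) vs (7, 2, 7) ⇒ inequivalent

no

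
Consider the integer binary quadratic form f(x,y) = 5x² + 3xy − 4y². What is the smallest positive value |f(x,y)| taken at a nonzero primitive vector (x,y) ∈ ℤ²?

river: ρ → (-4,5,4)
river: ρ → (4,3,-5)
river: ρ → (-5,7,2)
river: ρ → (2,9,-1)
river: ρ → (-1,9,2)
river: ρ → (2,7,-5)
river: ρ → (-5,3,4)
river: ρ → (4,5,-4)
river: ρ → (-4,3,5)
river: ρ → (5,7,-2)
river: ρ → (-2,9,1)
river: ρ → (1,9,-2)
river: ρ → (-2,7,5)
river: ρ → (5,3,-4)
closes: descent 0, river 14
min |a| on river = 1

1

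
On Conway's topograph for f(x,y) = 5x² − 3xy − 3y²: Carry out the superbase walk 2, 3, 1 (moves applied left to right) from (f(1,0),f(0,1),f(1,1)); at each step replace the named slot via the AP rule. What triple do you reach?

start (5,-3,-1) = (f(1,0),f(0,1),f(1,1))
replace slot 2: 2·(5+(-1)) − (-3) = 11 → (5,11,-1)
replace slot 3: 2·(5+11) − (-1) = 33 → (5,11,33)
replace slot 1: 2·(11+33) − 5 = 83 → (83,11,33)

83,11,33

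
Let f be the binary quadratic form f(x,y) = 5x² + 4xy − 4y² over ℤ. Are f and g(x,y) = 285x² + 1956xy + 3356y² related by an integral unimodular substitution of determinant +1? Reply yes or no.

D₁ = 96, D₂ = 96
river cycle of f (length 4): (-4, 4, 5), (5, 6, -3), (-3, 6, 5), (5, 4, -4)
river cycle of g (length 4): (5, 4, -4), (-4, 4, 5), (5, 6, -3), (-3, 6, 5)
cycles coincide ⇒ equivalent

yes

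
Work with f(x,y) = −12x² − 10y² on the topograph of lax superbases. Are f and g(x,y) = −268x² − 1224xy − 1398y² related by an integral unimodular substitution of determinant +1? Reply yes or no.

D₁ = -480, D₂ = -480
f is negative-definite; reduce −f:
−f: flip: (12,0,10)→(10,0,12)
−f: reduced (well bottom): (10,0,12) with a≤c, −a<b≤a
flip sign back: reduced form of f is (-10,0,-12)
g is negative-definite; reduce −g:
−g: translate: b→152 (≡1224 mod 536), so (268,1224,1398)→(268,152,22)
−g: flip: (268,152,22)→(22,-152,268)
−g: translate: b→-20 (≡-152 mod 44), so (22,-152,268)→(22,-20,10)
−g: flip: (22,-20,10)→(10,20,22)
−g: translate: b→0 (≡20 mod 20), so (10,20,22)→(10,0,12)
−g: reduced (well bottom): (10,0,12) with a≤c, −a<b≤a
flip sign back: reduced form of g is (-10,0,-12)
reduced forms (-10, 0, -12) vs (-10, 0, -12) ⇒ equivalent

yes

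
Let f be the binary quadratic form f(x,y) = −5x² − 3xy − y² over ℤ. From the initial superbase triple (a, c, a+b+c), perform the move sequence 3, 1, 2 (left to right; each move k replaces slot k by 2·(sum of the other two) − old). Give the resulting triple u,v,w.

start (-5,-1,-9) = (f(1,0),f(0,1),f(1,1))
replace slot 3: 2·((-5)+(-1)) − (-9) = -3 → (-5,-1,-3)
replace slot 1: 2·((-1)+(-3)) − (-5) = -3 → (-3,-1,-3)
replace slot 2: 2·((-3)+(-3)) − (-1) = -11 → (-3,-11,-3)

-3,-11,-3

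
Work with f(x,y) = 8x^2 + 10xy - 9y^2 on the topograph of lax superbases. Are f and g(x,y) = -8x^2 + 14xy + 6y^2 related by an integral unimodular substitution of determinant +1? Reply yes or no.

D₁ = 388, D₂ = 388
river cycle of f (length 22): (-9, 8, 9), (9, 10, -8), (-8, 6, 11), (11, 16, -3), (-3, 14, 16), (16, 18, -1), (-1, 18, 16), (16, 14, -3), (-3, 16, 11), (11, 6, -8), … (12 more)
river cycle of g (length 18): (6, 10, -12), (-12, 14, 4), (4, 18, -4), (-4, 14, 12), (12, 10, -6), (-6, 14, 8), (8, 18, -2), (-2, 18, 8), (8, 14, -6), (-6, 10, 12), … (8 more)
cycles differ ⇒ inequivalent

no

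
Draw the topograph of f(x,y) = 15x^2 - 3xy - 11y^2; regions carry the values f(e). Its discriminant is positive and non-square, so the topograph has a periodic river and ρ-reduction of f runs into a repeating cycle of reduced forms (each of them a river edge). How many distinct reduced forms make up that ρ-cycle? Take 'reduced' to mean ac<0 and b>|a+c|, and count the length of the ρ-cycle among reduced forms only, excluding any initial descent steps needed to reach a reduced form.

D = 669, ⌊√D⌋ = 25
descent: ρ → (-11,25,1)  [lands on river]
river: ρ → (1,25,-11)
river: ρ → (-11,19,7)
river: ρ → (7,23,-5)
river: ρ → (-5,17,19)
river: ρ → (19,21,-3)
river: ρ → (-3,21,19)
river: ρ → (19,17,-5)
river: ρ → (-5,23,7)
river: ρ → (7,19,-11)
ρ-cycle length = 10 (tail of 1 descent step not counted)

10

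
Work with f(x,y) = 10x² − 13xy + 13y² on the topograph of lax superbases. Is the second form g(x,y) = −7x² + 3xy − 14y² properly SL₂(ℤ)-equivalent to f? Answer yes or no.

D₁ = -351, D₂ = -383
discriminants differ ⇒ not SL₂(ℤ)-equivalent

no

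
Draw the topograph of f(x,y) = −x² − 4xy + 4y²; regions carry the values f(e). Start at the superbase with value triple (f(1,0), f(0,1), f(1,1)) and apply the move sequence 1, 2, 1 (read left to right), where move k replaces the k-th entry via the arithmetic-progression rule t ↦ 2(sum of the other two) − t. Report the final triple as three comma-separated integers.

start (-1,4,-1) = (f(1,0),f(0,1),f(1,1))
replace slot 1: 2·(4+(-1)) − (-1) = 7 → (7,4,-1)
replace slot 2: 2·(7+(-1)) − 4 = 8 → (7,8,-1)
replace slot 1: 2·(8+(-1)) − 7 = 7 → (7,8,-1)

7,8,-1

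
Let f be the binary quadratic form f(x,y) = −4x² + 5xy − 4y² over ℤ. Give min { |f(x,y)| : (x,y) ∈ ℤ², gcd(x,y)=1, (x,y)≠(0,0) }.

translate: b→3 (≡-5 mod 8), so (4,-5,4)→(4,3,3)
flip: (4,3,3)→(3,-3,4)
translate: b→3 (≡-3 mod 6), so (3,-3,4)→(3,3,4)
reduced (well bottom): (3,3,4) with a≤c, −a<b≤a
well minimum |f| = |-3| = 3 (negative-definite)

3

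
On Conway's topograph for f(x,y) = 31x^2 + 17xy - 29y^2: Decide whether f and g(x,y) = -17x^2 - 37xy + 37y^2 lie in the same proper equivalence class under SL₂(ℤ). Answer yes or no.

D₁ = 3885, D₂ = 3885
river cycle of f (length 8): (-29, 41, 19), (19, 35, -35), (-35, 35, 19), (19, 41, -29), (-29, 17, 31), (31, 45, -15), (-15, 45, 31), (31, 17, -29)
river cycle of g (length 6): (37, 37, -17), (-17, 31, 43), (43, 55, -5), (-5, 55, 43), (43, 31, -17), (-17, 37, 37)
cycles differ ⇒ inequivalent

no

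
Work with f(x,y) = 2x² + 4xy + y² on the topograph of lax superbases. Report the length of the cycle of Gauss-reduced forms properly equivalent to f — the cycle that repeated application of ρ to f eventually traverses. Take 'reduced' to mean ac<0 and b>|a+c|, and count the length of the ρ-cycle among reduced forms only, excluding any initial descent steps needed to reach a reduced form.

D = 8, ⌊√D⌋ = 2
descent: ρ → (1,2,-1)  [lands on river]
river: ρ → (-1,2,1)
ρ-cycle length = 2 (tail of 1 descent step not counted)

2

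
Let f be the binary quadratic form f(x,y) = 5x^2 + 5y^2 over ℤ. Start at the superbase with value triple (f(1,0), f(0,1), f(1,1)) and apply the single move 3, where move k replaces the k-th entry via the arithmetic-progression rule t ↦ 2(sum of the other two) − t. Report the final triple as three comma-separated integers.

start (5,5,10) = (f(1,0),f(0,1),f(1,1))
replace slot 3: 2·(5+5) − 10 = 10 → (5,5,10)

5,5,10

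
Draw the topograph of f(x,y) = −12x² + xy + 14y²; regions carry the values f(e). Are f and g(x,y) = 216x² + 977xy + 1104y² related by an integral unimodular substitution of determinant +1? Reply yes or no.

D₁ = 673, D₂ = 673
river cycle of f (length 58): (-12, 25, 1), (1, 25, -12), (-12, 23, 3), (3, 25, -4), (-4, 23, 9), (9, 13, -14), (-14, 15, 8), (8, 17, -12), (-12, 7, 13), (13, 19, -6), … (48 more)
river cycle of g (length 58): (-12, 25, 1), (1, 25, -12), (-12, 23, 3), (3, 25, -4), (-4, 23, 9), (9, 13, -14), (-14, 15, 8), (8, 17, -12), (-12, 7, 13), (13, 19, -6), … (48 more)
cycles coincide ⇒ equivalent

yes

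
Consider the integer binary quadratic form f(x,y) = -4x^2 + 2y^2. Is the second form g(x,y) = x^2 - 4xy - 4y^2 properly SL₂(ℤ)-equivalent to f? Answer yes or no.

D₁ = 32, D₂ = 32
river cycle of f (length 2): (2, 4, -2), (-2, 4, 2)
river cycle of g (length 2): (-4, 4, 1), (1, 4, -4)
cycles differ ⇒ inequivalent

no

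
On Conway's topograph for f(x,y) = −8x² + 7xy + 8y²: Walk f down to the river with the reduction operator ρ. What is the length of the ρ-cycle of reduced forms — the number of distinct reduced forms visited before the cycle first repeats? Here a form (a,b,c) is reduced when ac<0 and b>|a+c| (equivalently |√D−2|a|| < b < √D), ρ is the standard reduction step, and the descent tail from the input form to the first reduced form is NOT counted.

D = 305, ⌊√D⌋ = 17
river: ρ → (8,9,-7)
river: ρ → (-7,5,10)
river: ρ → (10,15,-2)
river: ρ → (-2,17,2)
river: ρ → (2,15,-10)
river: ρ → (-10,5,7)
river: ρ → (7,9,-8)
river: ρ → (-8,7,8)
ρ-cycle length = 8 (tail of 0 descent steps not counted)

8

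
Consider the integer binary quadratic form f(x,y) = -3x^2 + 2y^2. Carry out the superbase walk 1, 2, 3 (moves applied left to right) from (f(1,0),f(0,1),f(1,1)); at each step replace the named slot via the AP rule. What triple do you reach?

start (-3,2,-1) = (f(1,0),f(0,1),f(1,1))
replace slot 1: 2·(2+(-1)) − (-3) = 5 → (5,2,-1)
replace slot 2: 2·(5+(-1)) − 2 = 6 → (5,6,-1)
replace slot 3: 2·(5+6) − (-1) = 23 → (5,6,23)

5,6,23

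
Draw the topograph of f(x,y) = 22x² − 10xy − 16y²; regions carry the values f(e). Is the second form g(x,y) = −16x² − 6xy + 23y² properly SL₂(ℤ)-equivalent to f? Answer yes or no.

D₁ = 1508, D₂ = 1508
river cycle of f (length 6): (-16, 10, 22), (22, 34, -4), (-4, 38, 4), (4, 34, -22), (-22, 10, 16), (16, 22, -16)
river cycle of g (length 4): (-16, 26, 13), (13, 26, -16), (-16, 38, 1), (1, 38, -16)
cycles differ ⇒ inequivalent

no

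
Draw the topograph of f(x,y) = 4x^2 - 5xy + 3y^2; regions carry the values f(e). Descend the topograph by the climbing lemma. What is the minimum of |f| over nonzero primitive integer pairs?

translate: b→3 (≡-5 mod 8), so (4,-5,3)→(4,3,2)
flip: (4,3,2)→(2,-3,4)
translate: b→1 (≡-3 mod 4), so (2,-3,4)→(2,1,3)
reduced (well bottom): (2,1,3) with a≤c, −a<b≤a
well minimum = a = 2

2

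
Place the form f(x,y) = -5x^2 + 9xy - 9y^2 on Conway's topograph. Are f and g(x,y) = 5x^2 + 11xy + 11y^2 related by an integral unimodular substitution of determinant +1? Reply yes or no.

D₁ = -99, D₂ = -99
f is negative-definite; reduce −f:
−f: translate: b→1 (≡-9 mod 10), so (5,-9,9)→(5,1,5)
−f: reduced (well bottom): (5,1,5) with a≤c, −a<b≤a
flip sign back: reduced form of f is (-5,-1,-5)
g: translate: b→1 (≡11 mod 10), so (5,11,11)→(5,1,5)
g: reduced (well bottom): (5,1,5) with a≤c, −a<b≤a
reduced forms (-5, -1, -5) vs (5, 1, 5) ⇒ inequivalent

no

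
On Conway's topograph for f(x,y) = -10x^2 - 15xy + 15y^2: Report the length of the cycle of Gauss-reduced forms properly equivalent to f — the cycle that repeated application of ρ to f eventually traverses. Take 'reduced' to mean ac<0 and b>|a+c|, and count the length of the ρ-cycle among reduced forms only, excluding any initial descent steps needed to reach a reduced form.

D = 825, ⌊√D⌋ = 28
descent: ρ → (15,15,-10)  [lands on river]
river: ρ → (-10,25,5)
river: ρ → (5,25,-10)
river: ρ → (-10,15,15)
ρ-cycle length = 4 (tail of 1 descent step not counted)

4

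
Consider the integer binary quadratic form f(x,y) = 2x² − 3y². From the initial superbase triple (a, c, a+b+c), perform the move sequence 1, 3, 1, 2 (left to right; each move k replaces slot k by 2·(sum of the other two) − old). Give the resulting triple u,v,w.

start (2,-3,-1) = (f(1,0),f(0,1),f(1,1))
replace slot 1: 2·((-3)+(-1)) − 2 = -10 → (-10,-3,-1)
replace slot 3: 2·((-10)+(-3)) − (-1) = -25 → (-10,-3,-25)
replace slot 1: 2·((-3)+(-25)) − (-10) = -46 → (-46,-3,-25)
replace slot 2: 2·((-46)+(-25)) − (-3) = -139 → (-46,-139,-25)

-46,-139,-25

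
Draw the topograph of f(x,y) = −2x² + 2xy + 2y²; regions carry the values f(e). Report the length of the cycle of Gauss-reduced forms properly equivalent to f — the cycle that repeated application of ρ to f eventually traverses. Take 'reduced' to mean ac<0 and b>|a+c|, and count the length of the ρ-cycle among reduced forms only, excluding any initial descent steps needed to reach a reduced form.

D = 20, ⌊√D⌋ = 4
river: ρ → (2,2,-2)
river: ρ → (-2,2,2)
ρ-cycle length = 2 (tail of 0 descent steps not counted)

2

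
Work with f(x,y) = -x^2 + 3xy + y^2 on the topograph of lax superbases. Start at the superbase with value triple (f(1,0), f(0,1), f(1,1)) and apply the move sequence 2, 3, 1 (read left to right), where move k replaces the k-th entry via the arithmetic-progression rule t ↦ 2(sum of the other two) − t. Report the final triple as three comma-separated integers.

start (-1,1,3) = (f(1,0),f(0,1),f(1,1))
replace slot 2: 2·((-1)+3) − 1 = 3 → (-1,3,3)
replace slot 3: 2·((-1)+3) − 3 = 1 → (-1,3,1)
replace slot 1: 2·(3+1) − (-1) = 9 → (9,3,1)

9,3,1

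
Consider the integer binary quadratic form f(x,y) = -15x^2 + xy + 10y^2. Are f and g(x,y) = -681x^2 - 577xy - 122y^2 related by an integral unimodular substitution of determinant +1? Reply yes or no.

D₁ = 601, D₂ = 601
river cycle of f (length 66): (10, 19, -6), (-6, 17, 13), (13, 9, -10), (-10, 11, 12), (12, 13, -9), (-9, 23, 2), (2, 21, -20), (-20, 19, 3), (3, 23, -6), (-6, 13, 18), … (56 more)
river cycle of g (length 66): (10, 19, -6), (-6, 17, 13), (13, 9, -10), (-10, 11, 12), (12, 13, -9), (-9, 23, 2), (2, 21, -20), (-20, 19, 3), (3, 23, -6), (-6, 13, 18), … (56 more)
cycles coincide ⇒ equivalent

yes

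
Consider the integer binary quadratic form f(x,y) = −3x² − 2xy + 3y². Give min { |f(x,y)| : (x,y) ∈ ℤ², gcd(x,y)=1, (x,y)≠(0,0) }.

descent: ρ → (3,2,-3)  [lands on river]
river: ρ → (-3,4,2)
river: ρ → (2,4,-3)
river: ρ → (-3,2,3)
river: ρ → (3,4,-2)
river: ρ → (-2,4,3)
closes: descent 1, river 6
min |a| on river = 2

2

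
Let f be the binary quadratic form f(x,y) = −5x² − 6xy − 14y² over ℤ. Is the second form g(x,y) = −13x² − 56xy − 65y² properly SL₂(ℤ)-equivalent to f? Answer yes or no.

D₁ = -244, D₂ = -244
f is negative-definite; reduce −f:
−f: translate: b→-4 (≡6 mod 10), so (5,6,14)→(5,-4,13)
−f: reduced (well bottom): (5,-4,13) with a≤c, −a<b≤a
flip sign back: reduced form of f is (-5,4,-13)
g is negative-definite; reduce −g:
−g: translate: b→4 (≡56 mod 26), so (13,56,65)→(13,4,5)
−g: flip: (13,4,5)→(5,-4,13)
−g: reduced (well bottom): (5,-4,13) with a≤c, −a<b≤a
flip sign back: reduced form of g is (-5,4,-13)
reduced forms (-5, 4, -13) vs (-5, 4, -13) ⇒ equivalent

yes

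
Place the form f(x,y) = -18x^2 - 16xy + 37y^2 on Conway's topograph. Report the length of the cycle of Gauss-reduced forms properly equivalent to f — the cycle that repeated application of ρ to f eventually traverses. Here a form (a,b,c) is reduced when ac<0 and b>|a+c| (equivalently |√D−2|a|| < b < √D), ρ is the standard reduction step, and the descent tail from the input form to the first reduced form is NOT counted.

D = 2920, ⌊√D⌋ = 54
descent: ρ → (37,16,-18)
descent: ρ → (-18,20,35)  [lands on river]
river: ρ → (35,50,-3)
river: ρ → (-3,52,18)
river: ρ → (18,20,-35)
river: ρ → (-35,50,3)
river: ρ → (3,52,-18)
ρ-cycle length = 6 (tail of 2 descent steps not counted)

6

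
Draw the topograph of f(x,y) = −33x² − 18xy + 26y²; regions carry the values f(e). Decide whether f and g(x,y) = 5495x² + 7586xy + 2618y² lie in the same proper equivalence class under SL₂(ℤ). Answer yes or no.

D₁ = 3756, D₂ = 3756
river cycle of f (length 14): (26, 18, -33), (-33, 48, 11), (11, 40, -49), (-49, 58, 2), (2, 58, -49), (-49, 40, 11), (11, 48, -33), (-33, 18, 26), (26, 34, -25), (-25, 16, 35), … (4 more)
river cycle of g (length 14): (26, 18, -33), (-33, 48, 11), (11, 40, -49), (-49, 58, 2), (2, 58, -49), (-49, 40, 11), (11, 48, -33), (-33, 18, 26), (26, 34, -25), (-25, 16, 35), … (4 more)
cycles coincide ⇒ equivalent

yes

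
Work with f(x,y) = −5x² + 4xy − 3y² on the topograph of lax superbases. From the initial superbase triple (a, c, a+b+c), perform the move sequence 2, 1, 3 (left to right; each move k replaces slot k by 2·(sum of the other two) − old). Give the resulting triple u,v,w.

start (-5,-3,-4) = (f(1,0),f(0,1),f(1,1))
replace slot 2: 2·((-5)+(-4)) − (-3) = -15 → (-5,-15,-4)
replace slot 1: 2·((-15)+(-4)) − (-5) = -33 → (-33,-15,-4)
replace slot 3: 2·((-33)+(-15)) − (-4) = -92 → (-33,-15,-92)

-33,-15,-92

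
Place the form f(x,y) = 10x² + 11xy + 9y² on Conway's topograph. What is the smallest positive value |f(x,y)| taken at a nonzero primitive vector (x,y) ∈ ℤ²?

translate: b→-9 (≡11 mod 20), so (10,11,9)→(10,-9,8)
flip: (10,-9,8)→(8,9,10)
translate: b→-7 (≡9 mod 16), so (8,9,10)→(8,-7,9)
reduced (well bottom): (8,-7,9) with a≤c, −a<b≤a
well minimum = a = 8

8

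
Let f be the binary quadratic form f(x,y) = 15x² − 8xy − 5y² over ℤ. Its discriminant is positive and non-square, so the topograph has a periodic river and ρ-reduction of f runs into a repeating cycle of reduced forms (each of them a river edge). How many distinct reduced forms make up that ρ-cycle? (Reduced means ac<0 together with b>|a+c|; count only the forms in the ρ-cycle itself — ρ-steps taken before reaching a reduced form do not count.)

D = 364, ⌊√D⌋ = 19
descent: ρ → (-5,18,2)  [lands on river]
river: ρ → (2,18,-5)
river: ρ → (-5,12,11)
river: ρ → (11,10,-6)
river: ρ → (-6,14,7)
river: ρ → (7,14,-6)
river: ρ → (-6,10,11)
river: ρ → (11,12,-5)
ρ-cycle length = 8 (tail of 1 descent step not counted)

8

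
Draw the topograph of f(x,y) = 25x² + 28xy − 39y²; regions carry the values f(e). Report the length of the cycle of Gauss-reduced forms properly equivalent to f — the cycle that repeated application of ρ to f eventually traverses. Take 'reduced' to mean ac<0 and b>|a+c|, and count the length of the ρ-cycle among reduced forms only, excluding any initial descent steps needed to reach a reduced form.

D = 4684, ⌊√D⌋ = 68
river: ρ → (-39,50,14)
river: ρ → (14,62,-15)
river: ρ → (-15,58,22)
river: ρ → (22,30,-43)
river: ρ → (-43,56,9)
river: ρ → (9,52,-55)
river: ρ → (-55,58,6)
river: ρ → (6,62,-35)
river: ρ → (-35,8,33)
river: ρ → (33,58,-10)
river: ρ → (-10,62,21)
river: ρ → (21,64,-7)
river: ρ → (-7,62,30)
river: ρ → (30,58,-11)
river: ρ → (-11,52,45)
river: ρ → (45,38,-18)
river: ρ → (-18,34,49)
river: ρ → (49,64,-3)
river: ρ → (-3,68,5)
river: ρ → (5,62,-42)
river: ρ → (-42,22,25)
river: ρ → (25,28,-39)
ρ-cycle length = 22 (tail of 0 descent steps not counted)

22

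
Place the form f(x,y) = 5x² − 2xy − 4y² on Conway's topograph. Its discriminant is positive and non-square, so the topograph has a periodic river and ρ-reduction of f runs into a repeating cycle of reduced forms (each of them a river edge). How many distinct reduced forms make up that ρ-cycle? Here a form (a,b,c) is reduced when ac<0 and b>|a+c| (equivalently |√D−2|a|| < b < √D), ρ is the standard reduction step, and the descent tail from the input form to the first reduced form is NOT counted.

D = 84, ⌊√D⌋ = 9
descent: ρ → (-4,2,5)  [lands on river]
river: ρ → (5,8,-1)
river: ρ → (-1,8,5)
river: ρ → (5,2,-4)
river: ρ → (-4,6,3)
river: ρ → (3,6,-4)
ρ-cycle length = 6 (tail of 1 descent step not counted)

6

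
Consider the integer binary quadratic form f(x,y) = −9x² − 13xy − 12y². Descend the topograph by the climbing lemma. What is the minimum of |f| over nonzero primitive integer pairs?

translate: b→-5 (≡13 mod 18), so (9,13,12)→(9,-5,8)
flip: (9,-5,8)→(8,5,9)
reduced (well bottom): (8,5,9) with a≤c, −a<b≤a
well minimum |f| = |-8| = 8 (negative-definite)

8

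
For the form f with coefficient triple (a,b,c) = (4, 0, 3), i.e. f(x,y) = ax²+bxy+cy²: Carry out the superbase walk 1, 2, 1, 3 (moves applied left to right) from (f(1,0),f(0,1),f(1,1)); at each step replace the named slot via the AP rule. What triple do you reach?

start (4,3,7) = (f(1,0),f(0,1),f(1,1))
replace slot 1: 2·(3+7) − 4 = 16 → (16,3,7)
replace slot 2: 2·(16+7) − 3 = 43 → (16,43,7)
replace slot 1: 2·(43+7) − 16 = 84 → (84,43,7)
replace slot 3: 2·(84+43) − 7 = 247 → (84,43,247)

84,43,247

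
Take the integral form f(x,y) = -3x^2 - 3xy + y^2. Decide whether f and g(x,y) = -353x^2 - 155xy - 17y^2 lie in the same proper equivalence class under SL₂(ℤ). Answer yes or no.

D₁ = 21, D₂ = 21
river cycle of f (length 2): (1, 3, -3), (-3, 3, 1)
river cycle of g (length 2): (-3, 3, 1), (1, 3, -3)
cycles coincide ⇒ equivalent

yes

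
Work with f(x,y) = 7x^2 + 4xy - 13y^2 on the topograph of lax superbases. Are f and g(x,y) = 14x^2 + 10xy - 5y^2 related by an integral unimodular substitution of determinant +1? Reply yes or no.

D₁ = 380, D₂ = 380
river cycle of f (length 4): (7, 18, -2), (-2, 18, 7), (7, 10, -10), (-10, 10, 7)
river cycle of g (length 4): (-5, 10, 14), (14, 18, -1), (-1, 18, 14), (14, 10, -5)
cycles differ ⇒ inequivalent

no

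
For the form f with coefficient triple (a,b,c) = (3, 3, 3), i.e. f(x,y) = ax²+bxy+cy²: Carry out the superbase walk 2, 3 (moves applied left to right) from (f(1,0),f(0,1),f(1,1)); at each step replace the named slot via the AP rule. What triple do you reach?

start (3,3,9) = (f(1,0),f(0,1),f(1,1))
replace slot 2: 2·(3+9) − 3 = 21 → (3,21,9)
replace slot 3: 2·(3+21) − 9 = 39 → (3,21,39)

3,21,39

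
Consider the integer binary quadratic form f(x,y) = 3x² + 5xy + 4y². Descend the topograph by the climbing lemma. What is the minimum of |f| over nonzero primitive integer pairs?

translate: b→-1 (≡5 mod 6), so (3,5,4)→(3,-1,2)
flip: (3,-1,2)→(2,1,3)
reduced (well bottom): (2,1,3) with a≤c, −a<b≤a
well minimum = a = 2

2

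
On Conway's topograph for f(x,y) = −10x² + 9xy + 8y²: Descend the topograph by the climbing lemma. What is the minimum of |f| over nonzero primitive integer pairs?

river: ρ → (8,7,-11)
river: ρ → (-11,15,4)
river: ρ → (4,17,-7)
river: ρ → (-7,11,10)
river: ρ → (10,9,-8)
river: ρ → (-8,7,11)
river: ρ → (11,15,-4)
river: ρ → (-4,17,7)
river: ρ → (7,11,-10)
river: ρ → (-10,9,8)
closes: descent 0, river 10
min |a| on river = 4

4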